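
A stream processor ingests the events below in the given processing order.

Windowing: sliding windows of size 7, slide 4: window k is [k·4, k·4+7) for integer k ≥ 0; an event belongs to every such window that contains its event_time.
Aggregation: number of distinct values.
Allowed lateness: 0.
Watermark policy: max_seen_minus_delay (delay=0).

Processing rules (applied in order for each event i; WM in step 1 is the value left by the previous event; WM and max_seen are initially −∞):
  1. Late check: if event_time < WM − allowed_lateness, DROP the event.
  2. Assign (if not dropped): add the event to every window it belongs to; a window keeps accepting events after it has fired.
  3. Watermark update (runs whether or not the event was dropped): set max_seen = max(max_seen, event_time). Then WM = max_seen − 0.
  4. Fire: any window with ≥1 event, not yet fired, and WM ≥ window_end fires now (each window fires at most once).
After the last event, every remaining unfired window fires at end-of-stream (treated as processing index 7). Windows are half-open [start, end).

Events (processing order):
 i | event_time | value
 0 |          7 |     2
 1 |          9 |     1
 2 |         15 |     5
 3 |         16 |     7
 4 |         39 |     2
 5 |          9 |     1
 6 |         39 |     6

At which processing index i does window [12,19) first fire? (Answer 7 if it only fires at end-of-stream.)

4

i=0 t=7 v=2: → [4,11); WM=7
i=1 t=9 v=1: → [8,15),[4,11); WM=9
i=2 t=15 v=5: → [12,19); WM=15; [4,11) fires=2 [8,15) fires=1
i=3 t=16 v=7: → [16,23),[12,19); WM=16
i=4 t=39 v=2: → [36,43); WM=39; [12,19) fires=2 [16,23) fires=1
i=5 t=9 v=1: DROP (t<39-0); WM=39
i=6 t=39 v=6: → [36,43); WM=39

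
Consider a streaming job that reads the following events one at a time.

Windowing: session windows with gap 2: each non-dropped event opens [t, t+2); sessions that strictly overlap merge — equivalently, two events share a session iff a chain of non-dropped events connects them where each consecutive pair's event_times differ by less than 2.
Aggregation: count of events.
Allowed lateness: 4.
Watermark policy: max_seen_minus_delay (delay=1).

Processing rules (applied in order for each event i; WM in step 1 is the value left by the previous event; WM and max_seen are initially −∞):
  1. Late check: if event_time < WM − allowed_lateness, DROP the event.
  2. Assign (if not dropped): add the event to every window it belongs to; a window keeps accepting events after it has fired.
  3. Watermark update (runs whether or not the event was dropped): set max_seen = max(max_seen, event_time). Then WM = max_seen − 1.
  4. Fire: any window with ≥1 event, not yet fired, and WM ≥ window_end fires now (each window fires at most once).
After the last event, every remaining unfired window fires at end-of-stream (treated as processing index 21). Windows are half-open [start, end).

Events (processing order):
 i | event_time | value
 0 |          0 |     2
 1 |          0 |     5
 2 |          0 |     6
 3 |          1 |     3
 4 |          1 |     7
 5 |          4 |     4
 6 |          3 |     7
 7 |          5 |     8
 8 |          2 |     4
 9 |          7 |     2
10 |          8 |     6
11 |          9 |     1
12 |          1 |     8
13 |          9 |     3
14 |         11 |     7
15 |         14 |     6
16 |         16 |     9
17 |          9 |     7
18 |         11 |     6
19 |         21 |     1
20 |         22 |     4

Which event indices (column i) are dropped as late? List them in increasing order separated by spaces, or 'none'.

12 17

i=0 t=0 v=2: → [0,2); WM=-1
i=1 t=0 v=5: → [0,2); WM=-1
i=2 t=0 v=6: → [0,2); WM=-1
i=3 t=1 v=3: → [0,3); WM=0
i=4 t=1 v=7: → [0,3); WM=0
i=5 t=4 v=4: → [4,6); WM=3
i=6 t=3 v=7: → [3,6); WM=3
i=7 t=5 v=8: → [3,7); WM=4
i=8 t=2 v=4: → [0,7); WM=4
i=9 t=7 v=2: → [7,9); WM=6
i=10 t=8 v=6: → [7,10); WM=7
i=11 t=9 v=1: → [7,11); WM=8
i=12 t=1 v=8: DROP (t<8-4); WM=8
i=13 t=9 v=3: → [7,11); WM=8
i=14 t=11 v=7: → [11,13); WM=10
i=15 t=14 v=6: → [14,16); WM=13
i=16 t=16 v=9: → [16,18); WM=15
i=17 t=9 v=7: DROP (t<15-4); WM=15
i=18 t=11 v=6: → [11,13); WM=15
i=19 t=21 v=1: → [21,23); WM=20
i=20 t=22 v=4: → [21,24); WM=21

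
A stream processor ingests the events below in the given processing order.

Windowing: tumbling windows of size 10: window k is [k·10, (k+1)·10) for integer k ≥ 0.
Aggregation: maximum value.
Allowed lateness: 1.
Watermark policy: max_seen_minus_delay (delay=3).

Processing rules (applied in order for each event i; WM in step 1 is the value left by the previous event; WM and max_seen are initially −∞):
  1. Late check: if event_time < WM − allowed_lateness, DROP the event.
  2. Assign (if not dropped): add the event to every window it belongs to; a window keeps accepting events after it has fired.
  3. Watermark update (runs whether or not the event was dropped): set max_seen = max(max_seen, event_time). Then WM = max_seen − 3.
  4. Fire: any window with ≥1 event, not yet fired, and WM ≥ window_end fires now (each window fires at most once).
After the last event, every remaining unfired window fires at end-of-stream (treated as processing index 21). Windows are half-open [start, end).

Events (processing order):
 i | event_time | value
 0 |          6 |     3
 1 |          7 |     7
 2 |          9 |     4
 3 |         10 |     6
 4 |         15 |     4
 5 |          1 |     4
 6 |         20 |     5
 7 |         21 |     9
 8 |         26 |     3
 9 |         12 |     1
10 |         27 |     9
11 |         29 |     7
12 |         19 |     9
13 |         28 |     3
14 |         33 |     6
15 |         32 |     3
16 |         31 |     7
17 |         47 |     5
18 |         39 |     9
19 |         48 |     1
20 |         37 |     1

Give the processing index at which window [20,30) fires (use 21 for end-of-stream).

14

i=0 t=6 v=3: → [0,10); WM=3
i=1 t=7 v=7: → [0,10); WM=4
i=2 t=9 v=4: → [0,10); WM=6
i=3 t=10 v=6: → [10,20); WM=7
i=4 t=15 v=4: → [10,20); WM=12; [0,10) fires=7
i=5 t=1 v=4: DROP (t<12-1); WM=12
i=6 t=20 v=5: → [20,30); WM=17
i=7 t=21 v=9: → [20,30); WM=18
i=8 t=26 v=3: → [20,30); WM=23; [10,20) fires=6
i=9 t=12 v=1: DROP (t<23-1); WM=23
i=10 t=27 v=9: → [20,30); WM=24
i=11 t=29 v=7: → [20,30); WM=26
i=12 t=19 v=9: DROP (t<26-1); WM=26
i=13 t=28 v=3: → [20,30); WM=26
i=14 t=33 v=6: → [30,40); WM=30; [20,30) fires=9
i=15 t=32 v=3: → [30,40); WM=30
i=16 t=31 v=7: → [30,40); WM=30
i=17 t=47 v=5: → [40,50); WM=44; [30,40) fires=7
i=18 t=39 v=9: DROP (t<44-1); WM=44
i=19 t=48 v=1: → [40,50); WM=45
i=20 t=37 v=1: DROP (t<45-1); WM=45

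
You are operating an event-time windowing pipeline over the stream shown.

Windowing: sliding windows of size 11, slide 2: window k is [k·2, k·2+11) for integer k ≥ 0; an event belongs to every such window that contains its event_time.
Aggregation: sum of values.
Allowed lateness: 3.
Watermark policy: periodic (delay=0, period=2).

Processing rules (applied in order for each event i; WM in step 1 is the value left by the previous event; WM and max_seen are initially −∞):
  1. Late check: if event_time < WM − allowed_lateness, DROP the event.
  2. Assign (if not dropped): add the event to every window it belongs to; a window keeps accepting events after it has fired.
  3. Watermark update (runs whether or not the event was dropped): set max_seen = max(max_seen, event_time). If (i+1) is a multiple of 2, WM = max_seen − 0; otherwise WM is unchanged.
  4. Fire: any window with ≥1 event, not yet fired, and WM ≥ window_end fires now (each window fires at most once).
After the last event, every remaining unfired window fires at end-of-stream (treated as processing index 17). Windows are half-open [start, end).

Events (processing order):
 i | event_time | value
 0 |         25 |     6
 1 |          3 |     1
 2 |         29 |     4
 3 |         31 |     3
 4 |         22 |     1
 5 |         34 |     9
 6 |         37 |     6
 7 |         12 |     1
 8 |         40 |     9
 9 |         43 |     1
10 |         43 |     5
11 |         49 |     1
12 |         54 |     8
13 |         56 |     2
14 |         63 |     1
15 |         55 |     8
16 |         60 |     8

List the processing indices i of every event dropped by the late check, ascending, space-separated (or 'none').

4 7

i=0 t=25 v=6: → [24,35),[22,33),[20,31),[18,29),[16,27); WM=−∞
i=1 t=3 v=1: → [2,13),[0,11); WM=25; [0,11) fires=1 [2,13) fires=1
i=2 t=29 v=4: → [28,39),[26,37),[24,35),[22,33),[20,31); WM=25
i=3 t=31 v=3: → [30,41),[28,39),[26,37),[24,35),[22,33); WM=31; [16,27) fires=6 [18,29) fires=6 [20,31) fires=10
i=4 t=22 v=1: DROP (t<31-3); WM=31
i=5 t=34 v=9: → [34,45),[32,43),[30,41),[28,39),[26,37),[24,35); WM=34; [22,33) fires=13
i=6 t=37 v=6: → [36,47),[34,45),[32,43),[30,41),[28,39); WM=34
i=7 t=12 v=1: DROP (t<34-3); WM=37; [24,35) fires=22 [26,37) fires=16
i=8 t=40 v=9: → [40,51),[38,49),[36,47),[34,45),[32,43),[30,41); WM=37
i=9 t=43 v=1: → [42,53),[40,51),[38,49),[36,47),[34,45); WM=43; [28,39) fires=22 [30,41) fires=27 [32,43) fires=24
i=10 t=43 v=5: → [42,53),[40,51),[38,49),[36,47),[34,45); WM=43
i=11 t=49 v=1: → [48,59),[46,57),[44,55),[42,53),[40,51); WM=49; [34,45) fires=30 [36,47) fires=21 [38,49) fires=15
i=12 t=54 v=8: → [54,65),[52,63),[50,61),[48,59),[46,57),[44,55); WM=49
i=13 t=56 v=2: → [56,67),[54,65),[52,63),[50,61),[48,59),[46,57); WM=56; [40,51) fires=16 [42,53) fires=7 [44,55) fires=9
i=14 t=63 v=1: → [62,73),[60,71),[58,69),[56,67),[54,65); WM=56
i=15 t=55 v=8: → [54,65),[52,63),[50,61),[48,59),[46,57); WM=63; [46,57) fires=19 [48,59) fires=19 [50,61) fires=18 [52,63) fires=18
i=16 t=60 v=8: → [60,71),[58,69),[56,67),[54,65),[52,63),[50,61); WM=63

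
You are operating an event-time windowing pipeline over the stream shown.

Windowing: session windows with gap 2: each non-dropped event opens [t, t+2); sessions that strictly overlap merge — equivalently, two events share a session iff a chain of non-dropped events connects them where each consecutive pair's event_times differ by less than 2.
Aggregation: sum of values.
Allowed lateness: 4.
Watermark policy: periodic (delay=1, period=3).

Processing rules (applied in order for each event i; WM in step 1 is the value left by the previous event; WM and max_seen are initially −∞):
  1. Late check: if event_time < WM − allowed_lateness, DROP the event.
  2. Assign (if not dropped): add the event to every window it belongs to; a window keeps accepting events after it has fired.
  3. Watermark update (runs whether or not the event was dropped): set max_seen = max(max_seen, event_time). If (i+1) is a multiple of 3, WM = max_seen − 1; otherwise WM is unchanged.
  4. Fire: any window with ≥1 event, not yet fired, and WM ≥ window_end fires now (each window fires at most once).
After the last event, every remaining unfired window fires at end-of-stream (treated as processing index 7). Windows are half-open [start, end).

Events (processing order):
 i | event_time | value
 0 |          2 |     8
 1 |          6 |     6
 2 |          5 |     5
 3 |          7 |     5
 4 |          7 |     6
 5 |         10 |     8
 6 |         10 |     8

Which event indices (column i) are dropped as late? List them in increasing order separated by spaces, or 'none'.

i=0 t=2 v=8: → [2,4); WM=−∞
i=1 t=6 v=6: → [6,8); WM=−∞
i=2 t=5 v=5: → [5,8); WM=5
i=3 t=7 v=5: → [5,9); WM=5
i=4 t=7 v=6: → [5,9); WM=5
i=5 t=10 v=8: → [10,12); WM=9
i=6 t=10 v=8: → [10,12); WM=9

none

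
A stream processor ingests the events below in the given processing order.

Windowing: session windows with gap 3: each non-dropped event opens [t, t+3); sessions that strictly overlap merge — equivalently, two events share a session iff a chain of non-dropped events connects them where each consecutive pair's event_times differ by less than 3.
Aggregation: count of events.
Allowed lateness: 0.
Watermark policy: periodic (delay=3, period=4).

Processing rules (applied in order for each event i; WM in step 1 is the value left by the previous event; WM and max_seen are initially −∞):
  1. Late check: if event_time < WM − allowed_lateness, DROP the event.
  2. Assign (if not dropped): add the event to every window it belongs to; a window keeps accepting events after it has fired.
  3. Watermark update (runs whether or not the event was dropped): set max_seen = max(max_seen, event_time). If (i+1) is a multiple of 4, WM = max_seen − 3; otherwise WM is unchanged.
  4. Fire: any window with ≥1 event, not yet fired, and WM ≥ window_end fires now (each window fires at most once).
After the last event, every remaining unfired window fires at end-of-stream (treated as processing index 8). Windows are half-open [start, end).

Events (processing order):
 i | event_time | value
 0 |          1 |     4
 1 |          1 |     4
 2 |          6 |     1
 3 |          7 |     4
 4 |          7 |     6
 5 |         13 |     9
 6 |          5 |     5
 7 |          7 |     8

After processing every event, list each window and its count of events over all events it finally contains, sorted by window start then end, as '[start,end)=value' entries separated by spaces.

i=0 t=1 v=4: → [1,4); WM=−∞
i=1 t=1 v=4: → [1,4); WM=−∞
i=2 t=6 v=1: → [6,9); WM=−∞
i=3 t=7 v=4: → [6,10); WM=4
i=4 t=7 v=6: → [6,10); WM=4
i=5 t=13 v=9: → [13,16); WM=4
i=6 t=5 v=5: → [5,10); WM=4
i=7 t=7 v=8: → [5,10); WM=10

[1,4)=2 [5,10)=5 [13,16)=1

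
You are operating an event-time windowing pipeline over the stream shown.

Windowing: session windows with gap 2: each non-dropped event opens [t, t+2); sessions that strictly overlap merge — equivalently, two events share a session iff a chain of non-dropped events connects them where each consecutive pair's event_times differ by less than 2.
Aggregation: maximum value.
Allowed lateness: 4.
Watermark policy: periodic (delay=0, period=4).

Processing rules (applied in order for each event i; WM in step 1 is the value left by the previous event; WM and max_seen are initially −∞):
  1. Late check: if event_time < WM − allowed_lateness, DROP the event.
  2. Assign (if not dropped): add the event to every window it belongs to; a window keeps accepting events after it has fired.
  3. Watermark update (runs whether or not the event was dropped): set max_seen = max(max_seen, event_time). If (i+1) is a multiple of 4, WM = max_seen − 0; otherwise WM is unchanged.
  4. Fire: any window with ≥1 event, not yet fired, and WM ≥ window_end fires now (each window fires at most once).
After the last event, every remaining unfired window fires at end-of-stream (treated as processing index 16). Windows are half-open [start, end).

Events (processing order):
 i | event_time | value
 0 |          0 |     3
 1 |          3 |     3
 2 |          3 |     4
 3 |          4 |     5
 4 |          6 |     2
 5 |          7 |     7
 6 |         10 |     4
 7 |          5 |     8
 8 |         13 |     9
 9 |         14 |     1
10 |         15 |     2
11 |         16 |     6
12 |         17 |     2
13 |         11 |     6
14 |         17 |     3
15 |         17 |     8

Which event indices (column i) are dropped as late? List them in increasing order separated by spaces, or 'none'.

i=0 t=0 v=3: → [0,2); WM=−∞
i=1 t=3 v=3: → [3,5); WM=−∞
i=2 t=3 v=4: → [3,5); WM=−∞
i=3 t=4 v=5: → [3,6); WM=4
i=4 t=6 v=2: → [6,8); WM=4
i=5 t=7 v=7: → [6,9); WM=4
i=6 t=10 v=4: → [10,12); WM=4
i=7 t=5 v=8: → [3,9); WM=10
i=8 t=13 v=9: → [13,15); WM=10
i=9 t=14 v=1: → [13,16); WM=10
i=10 t=15 v=2: → [13,17); WM=10
i=11 t=16 v=6: → [13,18); WM=16
i=12 t=17 v=2: → [13,19); WM=16
i=13 t=11 v=6: DROP (t<16-4); WM=16
i=14 t=17 v=3: → [13,19); WM=16
i=15 t=17 v=8: → [13,19); WM=17

13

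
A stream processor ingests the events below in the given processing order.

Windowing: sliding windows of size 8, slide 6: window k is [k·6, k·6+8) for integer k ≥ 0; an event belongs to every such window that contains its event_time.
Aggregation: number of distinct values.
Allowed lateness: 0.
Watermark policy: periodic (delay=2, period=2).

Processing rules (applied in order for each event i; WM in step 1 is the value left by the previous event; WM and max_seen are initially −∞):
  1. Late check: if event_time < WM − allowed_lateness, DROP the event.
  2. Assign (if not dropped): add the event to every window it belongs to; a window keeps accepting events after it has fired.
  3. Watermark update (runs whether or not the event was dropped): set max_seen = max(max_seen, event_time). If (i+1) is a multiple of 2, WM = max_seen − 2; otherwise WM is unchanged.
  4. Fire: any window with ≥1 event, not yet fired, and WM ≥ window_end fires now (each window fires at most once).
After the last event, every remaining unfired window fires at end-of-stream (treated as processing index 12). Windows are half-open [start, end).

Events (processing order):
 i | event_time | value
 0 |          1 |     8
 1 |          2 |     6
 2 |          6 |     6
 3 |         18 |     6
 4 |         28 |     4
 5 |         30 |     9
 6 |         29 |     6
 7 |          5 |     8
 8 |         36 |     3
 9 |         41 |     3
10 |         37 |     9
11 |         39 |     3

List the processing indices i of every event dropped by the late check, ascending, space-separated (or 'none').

i=0 t=1 v=8: → [0,8); WM=−∞
i=1 t=2 v=6: → [0,8); WM=0
i=2 t=6 v=6: → [6,14),[0,8); WM=0
i=3 t=18 v=6: → [18,26),[12,20); WM=16; [0,8) fires=2 [6,14) fires=1
i=4 t=28 v=4: → [24,32); WM=16
i=5 t=30 v=9: → [30,38),[24,32); WM=28; [12,20) fires=1 [18,26) fires=1
i=6 t=29 v=6: → [24,32); WM=28
i=7 t=5 v=8: DROP (t<28-0); WM=28
i=8 t=36 v=3: → [36,44),[30,38); WM=28
i=9 t=41 v=3: → [36,44); WM=39; [24,32) fires=3 [30,38) fires=2
i=10 t=37 v=9: DROP (t<39-0); WM=39
i=11 t=39 v=3: → [36,44); WM=39

7 10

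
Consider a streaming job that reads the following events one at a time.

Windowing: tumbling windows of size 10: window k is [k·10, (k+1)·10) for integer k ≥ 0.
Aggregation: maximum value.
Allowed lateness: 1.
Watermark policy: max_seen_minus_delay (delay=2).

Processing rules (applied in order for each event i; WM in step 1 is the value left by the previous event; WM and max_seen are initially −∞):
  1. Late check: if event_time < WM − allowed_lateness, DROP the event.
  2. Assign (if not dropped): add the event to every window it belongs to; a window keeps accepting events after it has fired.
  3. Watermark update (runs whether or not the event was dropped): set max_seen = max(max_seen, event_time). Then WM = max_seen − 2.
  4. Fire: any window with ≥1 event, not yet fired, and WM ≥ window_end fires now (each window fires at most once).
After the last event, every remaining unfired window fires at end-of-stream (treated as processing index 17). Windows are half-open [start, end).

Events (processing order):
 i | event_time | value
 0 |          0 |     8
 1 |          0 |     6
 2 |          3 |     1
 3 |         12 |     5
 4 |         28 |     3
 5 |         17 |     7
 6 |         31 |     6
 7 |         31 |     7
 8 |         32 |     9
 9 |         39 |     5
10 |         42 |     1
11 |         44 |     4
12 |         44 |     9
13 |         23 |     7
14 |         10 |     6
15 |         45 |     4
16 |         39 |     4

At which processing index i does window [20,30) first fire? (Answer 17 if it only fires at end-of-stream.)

i=0 t=0 v=8: → [0,10); WM=-2
i=1 t=0 v=6: → [0,10); WM=-2
i=2 t=3 v=1: → [0,10); WM=1
i=3 t=12 v=5: → [10,20); WM=10; [0,10) fires=8
i=4 t=28 v=3: → [20,30); WM=26; [10,20) fires=5
i=5 t=17 v=7: DROP (t<26-1); WM=26
i=6 t=31 v=6: → [30,40); WM=29
i=7 t=31 v=7: → [30,40); WM=29
i=8 t=32 v=9: → [30,40); WM=30; [20,30) fires=3
i=9 t=39 v=5: → [30,40); WM=37
i=10 t=42 v=1: → [40,50); WM=40; [30,40) fires=9
i=11 t=44 v=4: → [40,50); WM=42
i=12 t=44 v=9: → [40,50); WM=42
i=13 t=23 v=7: DROP (t<42-1); WM=42
i=14 t=10 v=6: DROP (t<42-1); WM=42
i=15 t=45 v=4: → [40,50); WM=43
i=16 t=39 v=4: DROP (t<43-1); WM=43

8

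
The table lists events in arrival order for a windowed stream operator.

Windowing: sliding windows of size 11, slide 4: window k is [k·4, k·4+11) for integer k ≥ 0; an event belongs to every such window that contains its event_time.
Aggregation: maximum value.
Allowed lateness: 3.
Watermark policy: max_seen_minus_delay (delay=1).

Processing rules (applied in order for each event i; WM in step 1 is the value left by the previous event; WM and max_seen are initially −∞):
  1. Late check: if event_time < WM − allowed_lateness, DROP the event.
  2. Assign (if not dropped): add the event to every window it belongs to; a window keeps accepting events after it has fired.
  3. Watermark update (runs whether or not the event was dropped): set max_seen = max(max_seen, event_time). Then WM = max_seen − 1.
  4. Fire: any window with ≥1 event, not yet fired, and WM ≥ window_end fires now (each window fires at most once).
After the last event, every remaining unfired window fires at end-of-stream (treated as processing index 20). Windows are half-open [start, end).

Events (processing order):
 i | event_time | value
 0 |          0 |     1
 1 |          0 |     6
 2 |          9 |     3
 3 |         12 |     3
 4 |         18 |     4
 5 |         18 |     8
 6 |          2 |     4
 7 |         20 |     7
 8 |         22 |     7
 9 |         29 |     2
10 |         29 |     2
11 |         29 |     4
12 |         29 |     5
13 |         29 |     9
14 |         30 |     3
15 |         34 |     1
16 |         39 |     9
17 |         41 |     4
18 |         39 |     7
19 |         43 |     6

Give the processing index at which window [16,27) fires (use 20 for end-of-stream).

9

i=0 t=0 v=1: → [0,11); WM=-1
i=1 t=0 v=6: → [0,11); WM=-1
i=2 t=9 v=3: → [8,19),[4,15),[0,11); WM=8
i=3 t=12 v=3: → [12,23),[8,19),[4,15); WM=11; [0,11) fires=6
i=4 t=18 v=4: → [16,27),[12,23),[8,19); WM=17; [4,15) fires=3
i=5 t=18 v=8: → [16,27),[12,23),[8,19); WM=17
i=6 t=2 v=4: DROP (t<17-3); WM=17
i=7 t=20 v=7: → [20,31),[16,27),[12,23); WM=19; [8,19) fires=8
i=8 t=22 v=7: → [20,31),[16,27),[12,23); WM=21
i=9 t=29 v=2: → [28,39),[24,35),[20,31); WM=28; [12,23) fires=8 [16,27) fires=8
i=10 t=29 v=2: → [28,39),[24,35),[20,31); WM=28
i=11 t=29 v=4: → [28,39),[24,35),[20,31); WM=28
i=12 t=29 v=5: → [28,39),[24,35),[20,31); WM=28
i=13 t=29 v=9: → [28,39),[24,35),[20,31); WM=28
i=14 t=30 v=3: → [28,39),[24,35),[20,31); WM=29
i=15 t=34 v=1: → [32,43),[28,39),[24,35); WM=33; [20,31) fires=9
i=16 t=39 v=9: → [36,47),[32,43); WM=38; [24,35) fires=9
i=17 t=41 v=4: → [40,51),[36,47),[32,43); WM=40; [28,39) fires=9
i=18 t=39 v=7: → [36,47),[32,43); WM=40
i=19 t=43 v=6: → [40,51),[36,47); WM=42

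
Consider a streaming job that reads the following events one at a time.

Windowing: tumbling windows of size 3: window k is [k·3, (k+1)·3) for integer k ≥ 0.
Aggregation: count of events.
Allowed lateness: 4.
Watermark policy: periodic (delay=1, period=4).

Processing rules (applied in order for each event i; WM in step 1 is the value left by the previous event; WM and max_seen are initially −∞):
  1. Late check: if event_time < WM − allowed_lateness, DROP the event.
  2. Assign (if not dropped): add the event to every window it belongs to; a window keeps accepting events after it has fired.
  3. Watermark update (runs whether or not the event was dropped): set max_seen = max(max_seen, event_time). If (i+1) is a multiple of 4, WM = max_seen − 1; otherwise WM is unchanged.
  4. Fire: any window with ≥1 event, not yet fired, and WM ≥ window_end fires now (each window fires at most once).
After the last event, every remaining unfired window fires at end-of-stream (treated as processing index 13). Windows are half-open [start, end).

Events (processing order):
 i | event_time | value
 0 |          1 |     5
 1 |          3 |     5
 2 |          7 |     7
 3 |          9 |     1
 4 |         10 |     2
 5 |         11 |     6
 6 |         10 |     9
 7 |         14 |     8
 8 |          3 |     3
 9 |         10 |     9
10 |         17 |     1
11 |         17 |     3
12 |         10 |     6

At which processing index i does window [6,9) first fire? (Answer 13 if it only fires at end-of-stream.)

7

i=0 t=1 v=5: → [0,3); WM=−∞
i=1 t=3 v=5: → [3,6); WM=−∞
i=2 t=7 v=7: → [6,9); WM=−∞
i=3 t=9 v=1: → [9,12); WM=8; [0,3) fires=1 [3,6) fires=1
i=4 t=10 v=2: → [9,12); WM=8
i=5 t=11 v=6: → [9,12); WM=8
i=6 t=10 v=9: → [9,12); WM=8
i=7 t=14 v=8: → [12,15); WM=13; [6,9) fires=1 [9,12) fires=4
i=8 t=3 v=3: DROP (t<13-4); WM=13
i=9 t=10 v=9: → [9,12); WM=13
i=10 t=17 v=1: → [15,18); WM=13
i=11 t=17 v=3: → [15,18); WM=16; [12,15) fires=1
i=12 t=10 v=6: DROP (t<16-4); WM=16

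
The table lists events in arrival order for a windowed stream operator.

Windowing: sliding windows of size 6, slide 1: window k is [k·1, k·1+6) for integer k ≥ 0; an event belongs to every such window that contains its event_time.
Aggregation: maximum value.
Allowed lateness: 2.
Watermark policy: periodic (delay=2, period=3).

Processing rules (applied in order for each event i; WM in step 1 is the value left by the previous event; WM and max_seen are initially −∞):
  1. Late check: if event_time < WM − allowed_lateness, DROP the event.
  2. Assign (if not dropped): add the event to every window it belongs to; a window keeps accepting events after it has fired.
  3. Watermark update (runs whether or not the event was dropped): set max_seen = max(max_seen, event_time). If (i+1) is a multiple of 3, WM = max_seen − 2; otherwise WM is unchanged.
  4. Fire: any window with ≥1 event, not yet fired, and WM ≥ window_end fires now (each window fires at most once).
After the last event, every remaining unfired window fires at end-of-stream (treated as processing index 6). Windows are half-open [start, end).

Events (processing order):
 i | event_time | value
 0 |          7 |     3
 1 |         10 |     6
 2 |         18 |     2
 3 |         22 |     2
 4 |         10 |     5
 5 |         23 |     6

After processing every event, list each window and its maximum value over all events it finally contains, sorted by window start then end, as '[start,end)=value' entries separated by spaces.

i=0 t=7 v=3: → [7,13),[6,12),[5,11),[4,10),[3,9),[2,8); WM=−∞
i=1 t=10 v=6: → [10,16),[9,15),[8,14),[7,13),[6,12),[5,11); WM=−∞
i=2 t=18 v=2: → [18,24),[17,23),[16,22),[15,21),[14,20),[13,19); WM=16; [2,8) fires=3 [3,9) fires=3 [4,10) fires=3 [5,11) fires=6 [6,12) fires=6 [7,13) fires=6 [8,14) fires=6 [9,15) fires=6 [10,16) fires=6
i=3 t=22 v=2: → [22,28),[21,27),[20,26),[19,25),[18,24),[17,23); WM=16
i=4 t=10 v=5: DROP (t<16-2); WM=16
i=5 t=23 v=6: → [23,29),[22,28),[21,27),[20,26),[19,25),[18,24); WM=21; [13,19) fires=2 [14,20) fires=2 [15,21) fires=2

[2,8)=3 [3,9)=3 [4,10)=3 [5,11)=6 [6,12)=6 [7,13)=6 [8,14)=6 [9,15)=6 [10,16)=6 [13,19)=2 [14,20)=2 [15,21)=2 [16,22)=2 [17,23)=2 [18,24)=6 [19,25)=6 [20,26)=6 [21,27)=6 [22,28)=6 [23,29)=6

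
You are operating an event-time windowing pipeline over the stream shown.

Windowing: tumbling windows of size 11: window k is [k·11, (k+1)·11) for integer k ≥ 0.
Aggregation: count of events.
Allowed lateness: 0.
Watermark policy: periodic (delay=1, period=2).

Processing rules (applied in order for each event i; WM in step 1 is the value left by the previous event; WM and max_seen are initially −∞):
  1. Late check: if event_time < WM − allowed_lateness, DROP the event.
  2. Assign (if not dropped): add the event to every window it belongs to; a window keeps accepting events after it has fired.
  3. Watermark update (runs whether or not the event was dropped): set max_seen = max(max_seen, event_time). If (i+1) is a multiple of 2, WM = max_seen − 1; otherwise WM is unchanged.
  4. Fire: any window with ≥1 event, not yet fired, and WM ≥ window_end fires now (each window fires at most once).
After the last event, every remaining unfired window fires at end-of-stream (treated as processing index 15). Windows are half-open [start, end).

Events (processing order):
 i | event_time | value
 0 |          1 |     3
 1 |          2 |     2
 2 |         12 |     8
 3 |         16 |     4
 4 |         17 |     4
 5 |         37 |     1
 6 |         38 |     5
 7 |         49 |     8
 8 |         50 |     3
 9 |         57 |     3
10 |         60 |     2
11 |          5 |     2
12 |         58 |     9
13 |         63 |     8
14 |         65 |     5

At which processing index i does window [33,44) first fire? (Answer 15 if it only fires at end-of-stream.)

i=0 t=1 v=3: → [0,11); WM=−∞
i=1 t=2 v=2: → [0,11); WM=1
i=2 t=12 v=8: → [11,22); WM=1
i=3 t=16 v=4: → [11,22); WM=15; [0,11) fires=2
i=4 t=17 v=4: → [11,22); WM=15
i=5 t=37 v=1: → [33,44); WM=36; [11,22) fires=3
i=6 t=38 v=5: → [33,44); WM=36
i=7 t=49 v=8: → [44,55); WM=48; [33,44) fires=2
i=8 t=50 v=3: → [44,55); WM=48
i=9 t=57 v=3: → [55,66); WM=56; [44,55) fires=2
i=10 t=60 v=2: → [55,66); WM=56
i=11 t=5 v=2: DROP (t<56-0); WM=59
i=12 t=58 v=9: DROP (t<59-0); WM=59
i=13 t=63 v=8: → [55,66); WM=62
i=14 t=65 v=5: → [55,66); WM=62

7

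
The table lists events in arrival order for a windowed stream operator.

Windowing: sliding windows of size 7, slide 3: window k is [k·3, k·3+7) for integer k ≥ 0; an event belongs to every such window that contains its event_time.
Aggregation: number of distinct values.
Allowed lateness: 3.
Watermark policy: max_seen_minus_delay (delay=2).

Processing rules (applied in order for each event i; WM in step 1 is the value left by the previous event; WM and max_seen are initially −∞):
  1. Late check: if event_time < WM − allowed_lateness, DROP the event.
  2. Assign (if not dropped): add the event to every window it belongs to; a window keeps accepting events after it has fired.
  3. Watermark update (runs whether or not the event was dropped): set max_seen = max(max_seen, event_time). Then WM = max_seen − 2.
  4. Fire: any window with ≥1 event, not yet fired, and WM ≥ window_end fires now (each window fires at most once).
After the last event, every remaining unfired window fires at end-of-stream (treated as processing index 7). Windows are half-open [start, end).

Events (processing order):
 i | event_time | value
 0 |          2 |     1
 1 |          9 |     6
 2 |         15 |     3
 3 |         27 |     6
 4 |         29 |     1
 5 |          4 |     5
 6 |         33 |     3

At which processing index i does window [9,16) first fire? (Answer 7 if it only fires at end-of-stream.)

3

i=0 t=2 v=1: → [0,7); WM=0
i=1 t=9 v=6: → [9,16),[6,13),[3,10); WM=7; [0,7) fires=1
i=2 t=15 v=3: → [15,22),[12,19),[9,16); WM=13; [3,10) fires=1 [6,13) fires=1
i=3 t=27 v=6: → [27,34),[24,31),[21,28); WM=25; [9,16) fires=2 [12,19) fires=1 [15,22) fires=1
i=4 t=29 v=1: → [27,34),[24,31); WM=27
i=5 t=4 v=5: DROP (t<27-3); WM=27
i=6 t=33 v=3: → [33,40),[30,37),[27,34); WM=31; [21,28) fires=1 [24,31) fires=2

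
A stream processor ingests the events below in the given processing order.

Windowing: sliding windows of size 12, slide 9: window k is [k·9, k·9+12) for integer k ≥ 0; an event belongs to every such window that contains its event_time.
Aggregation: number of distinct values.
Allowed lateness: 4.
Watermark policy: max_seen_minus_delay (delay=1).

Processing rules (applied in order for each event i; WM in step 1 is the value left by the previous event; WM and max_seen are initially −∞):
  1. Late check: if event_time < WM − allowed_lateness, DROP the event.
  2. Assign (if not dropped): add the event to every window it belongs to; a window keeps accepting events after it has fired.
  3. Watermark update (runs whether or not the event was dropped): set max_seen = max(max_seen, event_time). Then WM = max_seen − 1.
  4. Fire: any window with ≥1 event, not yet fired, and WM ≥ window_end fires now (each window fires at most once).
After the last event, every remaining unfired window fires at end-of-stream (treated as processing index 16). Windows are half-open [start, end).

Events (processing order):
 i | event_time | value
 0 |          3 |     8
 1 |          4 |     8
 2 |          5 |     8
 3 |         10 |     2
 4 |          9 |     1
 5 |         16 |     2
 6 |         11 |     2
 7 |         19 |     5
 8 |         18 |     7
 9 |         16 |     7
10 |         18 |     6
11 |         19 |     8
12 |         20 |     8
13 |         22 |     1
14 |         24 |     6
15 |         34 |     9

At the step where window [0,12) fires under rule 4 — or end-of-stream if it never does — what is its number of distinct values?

i=0 t=3 v=8: → [0,12); WM=2
i=1 t=4 v=8: → [0,12); WM=3
i=2 t=5 v=8: → [0,12); WM=4
i=3 t=10 v=2: → [9,21),[0,12); WM=9
i=4 t=9 v=1: → [9,21),[0,12); WM=9
i=5 t=16 v=2: → [9,21); WM=15; [0,12) fires=3
i=6 t=11 v=2: → [9,21),[0,12); WM=15
i=7 t=19 v=5: → [18,30),[9,21); WM=18
i=8 t=18 v=7: → [18,30),[9,21); WM=18
i=9 t=16 v=7: → [9,21); WM=18
i=10 t=18 v=6: → [18,30),[9,21); WM=18
i=11 t=19 v=8: → [18,30),[9,21); WM=18
i=12 t=20 v=8: → [18,30),[9,21); WM=19
i=13 t=22 v=1: → [18,30); WM=21; [9,21) fires=6
i=14 t=24 v=6: → [18,30); WM=23
i=15 t=34 v=9: → [27,39); WM=33; [18,30) fires=5

3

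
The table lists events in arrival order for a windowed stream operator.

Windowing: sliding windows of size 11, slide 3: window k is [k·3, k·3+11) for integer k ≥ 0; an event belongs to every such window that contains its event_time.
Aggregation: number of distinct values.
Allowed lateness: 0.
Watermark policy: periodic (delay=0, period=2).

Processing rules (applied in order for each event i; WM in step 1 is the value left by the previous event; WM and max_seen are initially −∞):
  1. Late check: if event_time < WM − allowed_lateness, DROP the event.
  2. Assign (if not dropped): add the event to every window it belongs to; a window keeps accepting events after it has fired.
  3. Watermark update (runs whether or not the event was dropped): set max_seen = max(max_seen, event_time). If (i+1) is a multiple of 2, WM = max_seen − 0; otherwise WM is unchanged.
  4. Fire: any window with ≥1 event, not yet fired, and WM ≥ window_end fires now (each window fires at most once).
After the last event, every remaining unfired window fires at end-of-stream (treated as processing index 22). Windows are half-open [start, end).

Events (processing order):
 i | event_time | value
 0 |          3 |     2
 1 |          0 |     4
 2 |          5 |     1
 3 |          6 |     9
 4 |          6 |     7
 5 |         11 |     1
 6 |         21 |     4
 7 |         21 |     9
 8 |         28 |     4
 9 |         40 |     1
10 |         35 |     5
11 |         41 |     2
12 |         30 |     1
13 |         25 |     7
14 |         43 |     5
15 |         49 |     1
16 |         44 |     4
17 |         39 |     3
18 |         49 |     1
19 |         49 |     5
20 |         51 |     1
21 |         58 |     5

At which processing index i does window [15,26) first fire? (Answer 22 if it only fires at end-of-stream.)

9

i=0 t=3 v=2: → [3,14),[0,11); WM=−∞
i=1 t=0 v=4: → [0,11); WM=3
i=2 t=5 v=1: → [3,14),[0,11); WM=3
i=3 t=6 v=9: → [6,17),[3,14),[0,11); WM=6
i=4 t=6 v=7: → [6,17),[3,14),[0,11); WM=6
i=5 t=11 v=1: → [9,20),[6,17),[3,14); WM=11; [0,11) fires=5
i=6 t=21 v=4: → [21,32),[18,29),[15,26),[12,23); WM=11
i=7 t=21 v=9: → [21,32),[18,29),[15,26),[12,23); WM=21; [3,14) fires=4 [6,17) fires=3 [9,20) fires=1
i=8 t=28 v=4: → [27,38),[24,35),[21,32),[18,29); WM=21
i=9 t=40 v=1: → [39,50),[36,47),[33,44),[30,41); WM=40; [12,23) fires=2 [15,26) fires=2 [18,29) fires=2 [21,32) fires=2 [24,35) fires=1 [27,38) fires=1
i=10 t=35 v=5: DROP (t<40-0); WM=40
i=11 t=41 v=2: → [39,50),[36,47),[33,44); WM=41; [30,41) fires=1
i=12 t=30 v=1: DROP (t<41-0); WM=41
i=13 t=25 v=7: DROP (t<41-0); WM=41
i=14 t=43 v=5: → [42,53),[39,50),[36,47),[33,44); WM=41
i=15 t=49 v=1: → [48,59),[45,56),[42,53),[39,50); WM=49; [33,44) fires=3 [36,47) fires=3
i=16 t=44 v=4: DROP (t<49-0); WM=49
i=17 t=39 v=3: DROP (t<49-0); WM=49
i=18 t=49 v=1: → [48,59),[45,56),[42,53),[39,50); WM=49
i=19 t=49 v=5: → [48,59),[45,56),[42,53),[39,50); WM=49
i=20 t=51 v=1: → [51,62),[48,59),[45,56),[42,53); WM=49
i=21 t=58 v=5: → [57,68),[54,65),[51,62),[48,59); WM=58; [39,50) fires=3 [42,53) fires=2 [45,56) fires=2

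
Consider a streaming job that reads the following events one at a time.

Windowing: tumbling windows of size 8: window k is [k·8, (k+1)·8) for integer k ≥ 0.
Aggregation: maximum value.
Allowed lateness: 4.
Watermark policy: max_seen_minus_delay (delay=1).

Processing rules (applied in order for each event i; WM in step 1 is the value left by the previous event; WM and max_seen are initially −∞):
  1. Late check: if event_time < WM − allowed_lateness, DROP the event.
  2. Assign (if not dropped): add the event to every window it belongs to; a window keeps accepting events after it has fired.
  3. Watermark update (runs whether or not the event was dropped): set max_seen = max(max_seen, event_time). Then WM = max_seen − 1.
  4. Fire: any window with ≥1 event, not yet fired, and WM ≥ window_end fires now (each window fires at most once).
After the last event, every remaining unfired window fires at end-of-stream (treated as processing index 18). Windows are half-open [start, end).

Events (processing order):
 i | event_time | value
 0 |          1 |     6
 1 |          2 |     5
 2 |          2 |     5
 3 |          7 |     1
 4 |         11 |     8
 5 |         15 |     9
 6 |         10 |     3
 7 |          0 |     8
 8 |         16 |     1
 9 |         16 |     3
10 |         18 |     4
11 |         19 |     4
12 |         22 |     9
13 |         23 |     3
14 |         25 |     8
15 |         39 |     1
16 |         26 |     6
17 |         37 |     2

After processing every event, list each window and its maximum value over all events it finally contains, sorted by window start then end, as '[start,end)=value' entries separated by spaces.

i=0 t=1 v=6: → [0,8); WM=0
i=1 t=2 v=5: → [0,8); WM=1
i=2 t=2 v=5: → [0,8); WM=1
i=3 t=7 v=1: → [0,8); WM=6
i=4 t=11 v=8: → [8,16); WM=10; [0,8) fires=6
i=5 t=15 v=9: → [8,16); WM=14
i=6 t=10 v=3: → [8,16); WM=14
i=7 t=0 v=8: DROP (t<14-4); WM=14
i=8 t=16 v=1: → [16,24); WM=15
i=9 t=16 v=3: → [16,24); WM=15
i=10 t=18 v=4: → [16,24); WM=17; [8,16) fires=9
i=11 t=19 v=4: → [16,24); WM=18
i=12 t=22 v=9: → [16,24); WM=21
i=13 t=23 v=3: → [16,24); WM=22
i=14 t=25 v=8: → [24,32); WM=24; [16,24) fires=9
i=15 t=39 v=1: → [32,40); WM=38; [24,32) fires=8
i=16 t=26 v=6: DROP (t<38-4); WM=38
i=17 t=37 v=2: → [32,40); WM=38

[0,8)=6 [8,16)=9 [16,24)=9 [24,32)=8 [32,40)=2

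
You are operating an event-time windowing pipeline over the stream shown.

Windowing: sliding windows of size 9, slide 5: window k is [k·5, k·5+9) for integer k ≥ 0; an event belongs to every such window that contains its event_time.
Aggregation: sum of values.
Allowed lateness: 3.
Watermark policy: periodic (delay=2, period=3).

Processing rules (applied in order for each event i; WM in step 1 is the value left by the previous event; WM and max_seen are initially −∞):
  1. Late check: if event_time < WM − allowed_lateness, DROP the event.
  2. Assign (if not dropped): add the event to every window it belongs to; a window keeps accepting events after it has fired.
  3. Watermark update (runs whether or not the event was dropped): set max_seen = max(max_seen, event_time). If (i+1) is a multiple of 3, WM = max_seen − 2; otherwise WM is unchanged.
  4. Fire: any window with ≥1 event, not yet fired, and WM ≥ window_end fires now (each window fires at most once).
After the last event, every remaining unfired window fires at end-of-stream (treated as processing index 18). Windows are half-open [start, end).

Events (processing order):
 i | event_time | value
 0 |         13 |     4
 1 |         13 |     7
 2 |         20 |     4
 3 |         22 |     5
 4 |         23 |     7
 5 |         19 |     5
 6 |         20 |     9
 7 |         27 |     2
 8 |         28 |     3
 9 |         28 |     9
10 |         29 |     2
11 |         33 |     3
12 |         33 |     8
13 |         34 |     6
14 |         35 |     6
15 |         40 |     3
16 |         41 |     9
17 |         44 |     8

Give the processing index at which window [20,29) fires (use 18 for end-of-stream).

11

i=0 t=13 v=4: → [10,19),[5,14); WM=−∞
i=1 t=13 v=7: → [10,19),[5,14); WM=−∞
i=2 t=20 v=4: → [20,29),[15,24); WM=18; [5,14) fires=11
i=3 t=22 v=5: → [20,29),[15,24); WM=18
i=4 t=23 v=7: → [20,29),[15,24); WM=18
i=5 t=19 v=5: → [15,24); WM=21; [10,19) fires=11
i=6 t=20 v=9: → [20,29),[15,24); WM=21
i=7 t=27 v=2: → [25,34),[20,29); WM=21
i=8 t=28 v=3: → [25,34),[20,29); WM=26; [15,24) fires=30
i=9 t=28 v=9: → [25,34),[20,29); WM=26
i=10 t=29 v=2: → [25,34); WM=26
i=11 t=33 v=3: → [30,39),[25,34); WM=31; [20,29) fires=39
i=12 t=33 v=8: → [30,39),[25,34); WM=31
i=13 t=34 v=6: → [30,39); WM=31
i=14 t=35 v=6: → [35,44),[30,39); WM=33
i=15 t=40 v=3: → [40,49),[35,44); WM=33
i=16 t=41 v=9: → [40,49),[35,44); WM=33
i=17 t=44 v=8: → [40,49); WM=42; [25,34) fires=27 [30,39) fires=23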